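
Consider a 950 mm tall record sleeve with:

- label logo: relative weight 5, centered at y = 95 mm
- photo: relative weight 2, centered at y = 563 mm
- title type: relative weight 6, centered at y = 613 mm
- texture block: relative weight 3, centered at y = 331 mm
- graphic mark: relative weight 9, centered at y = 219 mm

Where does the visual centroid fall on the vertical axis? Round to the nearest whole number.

y ≈ 330

Total weight = 5 + 2 + 6 + 3 + 9 = 25.
y-moment: 5·95 + 2·563 + 6·613 + 3·331 + 9·219 = 8243; centroid 8243/25 ≈ 329.72.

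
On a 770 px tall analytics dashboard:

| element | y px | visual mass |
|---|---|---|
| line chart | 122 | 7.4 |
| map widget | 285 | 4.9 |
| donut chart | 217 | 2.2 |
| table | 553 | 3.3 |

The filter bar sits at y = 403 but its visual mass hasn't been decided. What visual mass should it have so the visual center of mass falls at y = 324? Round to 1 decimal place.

Existing Σw = 17.8 (7.4 + 4.9 + 2.2 + 3.3); existing moment 7.4·122 + 4.9·285 + 2.2·217 + 3.3·553 = 4601.6.
Balance at y = 324 requires (4601.6 + w·403) / (17.8 + w) = 324.
Solving: w = (324·17.8 − 4601.6) / (403 − 324) = 1165.6 / 79 ≈ 14.75.

w ≈ 14.8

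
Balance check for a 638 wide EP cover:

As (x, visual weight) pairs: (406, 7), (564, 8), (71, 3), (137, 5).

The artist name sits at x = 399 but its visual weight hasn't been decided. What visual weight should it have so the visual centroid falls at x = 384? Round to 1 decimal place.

Existing Σw = 23 (7 + 8 + 3 + 5); existing moment 7·406 + 8·564 + 3·71 + 5·137 = 8252.
For the centroid to hit 384: (8252 + w·399) / (23 + w) = 384.
Rearranging, w·(399 − 384) = 384·23 − 8252 = 580, so w ≈ 580/15 = 38.67.

w ≈ 38.7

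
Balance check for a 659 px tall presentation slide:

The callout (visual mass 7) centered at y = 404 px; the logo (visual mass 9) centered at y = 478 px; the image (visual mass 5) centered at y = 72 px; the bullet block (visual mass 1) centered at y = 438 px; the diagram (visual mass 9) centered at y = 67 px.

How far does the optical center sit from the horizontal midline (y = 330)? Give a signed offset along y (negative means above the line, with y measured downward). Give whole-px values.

≈ -55 px

Σw = 7 + 9 + 5 + 1 + 9 = 31.
Σw·y = 7·404 + 9·478 + 5·72 + 1·438 + 9·67 = 8531, so ȳ = 8531/31 ≈ 275.19.
Offset from y = 330: 275.19 − 330 ≈ -54.81.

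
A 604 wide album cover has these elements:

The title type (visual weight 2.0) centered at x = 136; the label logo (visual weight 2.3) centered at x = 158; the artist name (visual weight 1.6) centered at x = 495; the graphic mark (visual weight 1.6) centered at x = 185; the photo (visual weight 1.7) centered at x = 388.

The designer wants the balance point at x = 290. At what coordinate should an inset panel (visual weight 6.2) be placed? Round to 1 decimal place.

After adding the inset panel, total weight = 2.0 + 2.3 + 1.6 + 1.6 + 1.7 + 6.2 = 15.4.
x: need Σw·x = 15.4·290 = 4466.0. Existing = 2.0·136 + 2.3·158 + 1.6·495 + 1.6·185 + 1.7·388 = 2383.0. Remainder 2083.0 / 6.2 ≈ 335.97.

x ≈ 336.0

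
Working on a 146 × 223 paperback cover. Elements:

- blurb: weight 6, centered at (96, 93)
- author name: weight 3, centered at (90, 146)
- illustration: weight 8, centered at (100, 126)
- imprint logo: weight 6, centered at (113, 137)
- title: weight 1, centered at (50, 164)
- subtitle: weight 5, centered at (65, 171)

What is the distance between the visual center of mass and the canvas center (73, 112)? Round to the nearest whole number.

Σw = 6 + 3 + 8 + 6 + 1 + 5 = 29.
Σw·x = 2699; x̄ = 2699/29 ≈ 93.07.
y: moment 3845 / weight 29 ≈ 132.59
Offset from (73, 112): Δx ≈ 20.07, Δy ≈ 20.59; distance = √(Δx² + Δy²) ≈ 28.75.

≈ 29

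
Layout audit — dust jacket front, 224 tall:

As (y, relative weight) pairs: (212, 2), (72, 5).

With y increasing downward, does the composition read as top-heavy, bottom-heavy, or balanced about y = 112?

Weights sum to 2 + 5 = 7.
y: (2·212 + 5·72) / 7 = 784 / 7 ≈ 112.00
112.00 = 112 exactly: balanced.

balanced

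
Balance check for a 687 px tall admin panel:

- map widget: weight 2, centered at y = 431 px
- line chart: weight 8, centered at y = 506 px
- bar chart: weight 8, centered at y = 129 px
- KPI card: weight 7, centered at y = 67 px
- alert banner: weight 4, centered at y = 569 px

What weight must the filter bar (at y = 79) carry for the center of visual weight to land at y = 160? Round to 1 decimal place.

Existing Σw = 29 (2 + 8 + 8 + 7 + 4); existing moment 2·431 + 8·506 + 8·129 + 7·67 + 4·569 = 8687.
Set Σw·y/Σw = 160: (8687 + 79w) = 160·(29 + w).
Rearranging, w·(79 − 160) = 160·29 − 8687 = -4047, so w ≈ -4047/-81 = 49.96.

w ≈ 50.0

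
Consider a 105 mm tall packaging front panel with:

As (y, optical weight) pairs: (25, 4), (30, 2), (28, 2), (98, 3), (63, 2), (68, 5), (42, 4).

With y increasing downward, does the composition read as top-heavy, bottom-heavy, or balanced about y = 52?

balanced

Weights sum to 4 + 2 + 2 + 3 + 2 + 5 + 4 = 22.
y: moment 1144 / weight 22 ≈ 52.00
52.00 = 52 exactly: balanced.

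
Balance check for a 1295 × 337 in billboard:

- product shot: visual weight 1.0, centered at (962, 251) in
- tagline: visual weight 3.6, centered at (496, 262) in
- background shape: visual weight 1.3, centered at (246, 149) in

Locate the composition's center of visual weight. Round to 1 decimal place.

Σw = 1.0 + 3.6 + 1.3 = 5.9.
Σw·x = 1.0·962 + 3.6·496 + 1.3·246 = 3067.4, so x̄ = 3067.4/5.9 ≈ 519.90.
Σw·y = 1.0·251 + 3.6·262 + 1.3·149 = 1387.9, so ȳ = 1387.9/5.9 ≈ 235.24.

(519.9, 235.2)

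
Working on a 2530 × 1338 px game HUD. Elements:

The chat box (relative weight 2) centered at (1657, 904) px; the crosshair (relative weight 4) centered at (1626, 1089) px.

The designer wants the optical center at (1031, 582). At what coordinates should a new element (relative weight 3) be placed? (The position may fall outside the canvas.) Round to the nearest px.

After adding the new element, total weight = 2 + 4 + 3 = 9.
x: target moment 9×1031 = 9279; current 2·1657 + 4·1626 = 9818; the new element supplies -539, so x = -539/3 ≈ -179.67.
y: target moment 9×582 = 5238; current 2·904 + 4·1089 = 6164; the new element supplies -926, so y = -926/3 ≈ -308.67.

(-180, -309)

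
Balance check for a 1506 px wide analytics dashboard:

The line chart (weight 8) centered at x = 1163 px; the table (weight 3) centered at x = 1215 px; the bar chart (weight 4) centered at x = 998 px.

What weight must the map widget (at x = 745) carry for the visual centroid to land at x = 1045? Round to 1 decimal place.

w ≈ 4.2

Fixed elements: Σw = 8 + 3 + 4 = 15, Σw·x = 8·1163 + 3·1215 + 4·998 = 16941.
For the centroid to hit 1045: (16941 + w·745) / (15 + w) = 1045.
Rearranging, w·(745 − 1045) = 1045·15 − 16941 = -1266, so w ≈ -1266/-300 = 4.22.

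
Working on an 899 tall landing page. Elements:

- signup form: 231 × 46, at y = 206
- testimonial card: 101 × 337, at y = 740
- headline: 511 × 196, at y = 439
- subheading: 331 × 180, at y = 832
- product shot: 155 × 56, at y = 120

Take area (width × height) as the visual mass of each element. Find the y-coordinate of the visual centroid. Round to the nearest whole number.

Areas → weights: signup form 231·46 = 10626, testimonial card 101·337 = 34037, headline 511·196 = 100156, subheading 331·180 = 59580, product shot 155·56 = 8680; Σw = 213079.
y: (10626·206 + 34037·740 + 100156·439 + 59580·832 + 8680·120) / 213079 = 121956980 / 213079 ≈ 572.36

y ≈ 572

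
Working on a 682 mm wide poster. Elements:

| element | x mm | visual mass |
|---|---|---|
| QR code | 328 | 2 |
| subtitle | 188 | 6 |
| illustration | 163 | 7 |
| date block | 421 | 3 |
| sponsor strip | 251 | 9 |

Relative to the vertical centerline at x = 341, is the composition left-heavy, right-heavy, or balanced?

Weights sum to 2 + 6 + 7 + 3 + 9 = 27.
Σw·x = 2·328 + 6·188 + 7·163 + 3·421 + 9·251 = 6447, so x̄ = 6447/27 ≈ 238.78.
Since 238.8 is left of 341, the composition reads left-heavy.

left-heavy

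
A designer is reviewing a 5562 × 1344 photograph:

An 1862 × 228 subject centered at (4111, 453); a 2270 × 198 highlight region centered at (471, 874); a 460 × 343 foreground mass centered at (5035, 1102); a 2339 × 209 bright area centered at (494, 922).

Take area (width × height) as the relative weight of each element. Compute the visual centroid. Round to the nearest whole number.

Areas: subject 1862·228 = 424536, highlight region 2270·198 = 449460, foreground mass 460·343 = 157780, bright area 2339·209 = 488851. Total weight = 1520627.
Σw·x = 424536·4111 + 449460·471 + 157780·5035 + 488851·494 = 2992877850, so x̄ = 2992877850/1520627 ≈ 1968.19.
Σw·y = 424536·453 + 449460·874 + 157780·1102 + 488851·922 = 1209737030, so ȳ = 1209737030/1520627 ≈ 795.55.

(1968, 796)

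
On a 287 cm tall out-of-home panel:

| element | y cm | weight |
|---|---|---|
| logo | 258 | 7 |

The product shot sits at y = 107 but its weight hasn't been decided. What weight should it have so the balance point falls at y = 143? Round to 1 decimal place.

w ≈ 22.4

The single fixed element contributes weight 7, moment 7·258 = 1806.
Balance at y = 143 requires (1806 + w·107) / (7 + w) = 143.
Rearranging, w·(107 − 143) = 143·7 − 1806 = -805, so w ≈ -805/-36 = 22.36.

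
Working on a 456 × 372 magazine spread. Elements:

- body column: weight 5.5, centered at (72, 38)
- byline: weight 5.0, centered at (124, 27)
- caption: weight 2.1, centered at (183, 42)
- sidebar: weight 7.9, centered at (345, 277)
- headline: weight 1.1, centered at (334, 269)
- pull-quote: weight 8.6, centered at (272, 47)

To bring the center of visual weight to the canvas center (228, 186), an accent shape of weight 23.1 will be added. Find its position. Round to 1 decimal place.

After adding the accent shape, total weight = 5.5 + 5.0 + 2.1 + 7.9 + 1.1 + 8.6 + 23.1 = 53.3.
x: target moment 53.3×228 = 12152.4; current 5.5·72 + 5.0·124 + 2.1·183 + 7.9·345 + 1.1·334 + 8.6·272 = 6832.4; the accent shape supplies 5320.0, so x = 5320.0/23.1 ≈ 230.30.
y: target moment 53.3×186 = 9913.8; current 5.5·38 + 5.0·27 + 2.1·42 + 7.9·277 + 1.1·269 + 8.6·47 = 3320.6; the accent shape supplies 6593.2, so y = 6593.2/23.1 ≈ 285.42.

(230.3, 285.4)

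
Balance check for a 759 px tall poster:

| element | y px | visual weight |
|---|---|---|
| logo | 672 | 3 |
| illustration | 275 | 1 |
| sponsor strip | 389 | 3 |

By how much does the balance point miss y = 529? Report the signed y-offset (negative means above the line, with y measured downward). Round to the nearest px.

≈ -35 px

Weights sum to 3 + 1 + 3 = 7.
y: (3·672 + 1·275 + 3·389) / 7 = 3458 / 7 ≈ 494.00
Against y = 529, that's 494.00 − 529 = -35.00.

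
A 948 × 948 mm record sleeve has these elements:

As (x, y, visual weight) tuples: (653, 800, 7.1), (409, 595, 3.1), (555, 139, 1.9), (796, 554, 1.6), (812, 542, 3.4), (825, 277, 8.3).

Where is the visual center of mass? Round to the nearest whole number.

Σw = 7.1 + 3.1 + 1.9 + 1.6 + 3.4 + 8.3 = 25.4.
x: moment 17840.6 / weight 25.4 ≈ 702.39
Σw·y = 12816.9; ȳ = 12816.9/25.4 ≈ 504.60.

(702, 505)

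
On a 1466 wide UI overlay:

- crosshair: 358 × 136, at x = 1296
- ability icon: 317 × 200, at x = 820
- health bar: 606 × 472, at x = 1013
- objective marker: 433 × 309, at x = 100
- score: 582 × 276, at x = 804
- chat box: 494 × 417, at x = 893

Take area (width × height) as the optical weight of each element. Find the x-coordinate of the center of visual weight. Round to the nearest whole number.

Areas: crosshair 358·136 = 48688, ability icon 317·200 = 63400, health bar 606·472 = 286032, objective marker 433·309 = 133797, score 582·276 = 160632, chat box 494·417 = 205998. Total weight = 898547.
Σw·x = 48688·1296 + 63400·820 + 286032·1013 + 133797·100 + 160632·804 + 205998·893 = 731322106, so x̄ = 731322106/898547 ≈ 813.89.

x ≈ 814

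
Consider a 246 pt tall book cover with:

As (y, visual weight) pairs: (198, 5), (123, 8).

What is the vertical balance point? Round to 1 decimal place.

Total weight = 5 + 8 = 13.
Σw·y = 5·198 + 8·123 = 1974, so ȳ = 1974/13 ≈ 151.85.

y ≈ 151.8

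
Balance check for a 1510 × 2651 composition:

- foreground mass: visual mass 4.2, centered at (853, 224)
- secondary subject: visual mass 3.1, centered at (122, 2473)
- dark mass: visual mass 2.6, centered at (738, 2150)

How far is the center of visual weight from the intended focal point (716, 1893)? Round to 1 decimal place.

Σw = 4.2 + 3.1 + 2.6 = 9.9.
x-moment: 4.2·853 + 3.1·122 + 2.6·738 = 5879.6; centroid 5879.6/9.9 ≈ 593.90.
y-moment: 4.2·224 + 3.1·2473 + 2.6·2150 = 14197.1; centroid 14197.1/9.9 ≈ 1434.05.
Offset from (716, 1893): Δx ≈ -122.10, Δy ≈ -458.95; distance = √(Δx² + Δy²) ≈ 474.91.

≈ 474.9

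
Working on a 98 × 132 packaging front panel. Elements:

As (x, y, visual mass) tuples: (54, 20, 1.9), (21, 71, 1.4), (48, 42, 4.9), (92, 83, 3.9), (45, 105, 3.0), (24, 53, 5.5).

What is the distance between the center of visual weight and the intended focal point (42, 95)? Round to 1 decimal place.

Σw = 1.9 + 1.4 + 4.9 + 3.9 + 3.0 + 5.5 = 20.6.
x: (1.9·54 + 1.4·21 + 4.9·48 + 3.9·92 + 3.0·45 + 5.5·24) / 20.6 = 993.0 / 20.6 ≈ 48.20
y: (1.9·20 + 1.4·71 + 4.9·42 + 3.9·83 + 3.0·105 + 5.5·53) / 20.6 = 1273.4 / 20.6 ≈ 61.82
From (42, 95): dx = 6.20, dy = -33.18, so the distance is √(dx²+dy²) ≈ 33.76.

≈ 33.8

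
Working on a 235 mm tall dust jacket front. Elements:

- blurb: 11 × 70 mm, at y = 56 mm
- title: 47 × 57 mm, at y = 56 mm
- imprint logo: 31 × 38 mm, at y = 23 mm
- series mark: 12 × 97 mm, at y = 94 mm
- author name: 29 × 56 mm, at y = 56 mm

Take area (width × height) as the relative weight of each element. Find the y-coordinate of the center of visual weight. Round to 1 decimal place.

Areas → weights: blurb 11·70 = 770, title 47·57 = 2679, imprint logo 31·38 = 1178, series mark 12·97 = 1164, author name 29·56 = 1624; Σw = 7415.
y-moment: 770·56 + 2679·56 + 1178·23 + 1164·94 + 1624·56 = 420598; centroid 420598/7415 ≈ 56.72.

y ≈ 56.7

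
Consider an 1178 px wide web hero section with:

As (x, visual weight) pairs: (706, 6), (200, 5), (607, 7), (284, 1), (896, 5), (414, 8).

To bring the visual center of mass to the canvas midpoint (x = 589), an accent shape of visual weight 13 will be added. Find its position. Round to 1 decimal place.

x ≈ 688.0

New total weight: (6 + 5 + 7 + 1 + 5 + 8) + 13 = 45.
x: need Σw·x = 45·589 = 26505. Existing = 6·706 + 5·200 + 7·607 + 1·284 + 5·896 + 8·414 = 17561. Remainder 8944 / 13 ≈ 688.00.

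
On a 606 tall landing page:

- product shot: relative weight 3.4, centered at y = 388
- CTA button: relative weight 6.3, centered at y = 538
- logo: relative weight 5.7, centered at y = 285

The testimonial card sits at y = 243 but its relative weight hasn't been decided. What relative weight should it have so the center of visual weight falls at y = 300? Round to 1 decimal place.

Fixed elements: Σw = 3.4 + 6.3 + 5.7 = 15.4, Σw·y = 3.4·388 + 6.3·538 + 5.7·285 = 6333.1.
Set Σw·y/Σw = 300: (6333.1 + 243w) = 300·(15.4 + w).
So w = (300·15.4 − 6333.1)/(243 − 300) = -1713.1/-57 ≈ 30.05.

w ≈ 30.1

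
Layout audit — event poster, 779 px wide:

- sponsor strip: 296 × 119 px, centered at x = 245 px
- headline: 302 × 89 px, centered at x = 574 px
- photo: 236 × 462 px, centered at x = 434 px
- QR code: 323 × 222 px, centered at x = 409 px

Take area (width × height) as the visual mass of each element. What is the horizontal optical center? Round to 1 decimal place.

x ≈ 414.7

Areas → weights: sponsor strip 296·119 = 35224, headline 302·89 = 26878, photo 236·462 = 109032, QR code 323·222 = 71706; Σw = 242840.
x-moment: 35224·245 + 26878·574 + 109032·434 + 71706·409 = 100705494; centroid 100705494/242840 ≈ 414.70.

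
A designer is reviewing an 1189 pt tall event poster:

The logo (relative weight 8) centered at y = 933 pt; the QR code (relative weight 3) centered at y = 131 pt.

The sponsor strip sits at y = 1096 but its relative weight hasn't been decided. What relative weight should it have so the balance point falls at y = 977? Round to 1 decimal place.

Existing Σw = 11 (8 + 3); existing moment 8·933 + 3·131 = 7857.
Balance at y = 977 requires (7857 + w·1096) / (11 + w) = 977.
Solving: w = (977·11 − 7857) / (1096 − 977) = 2890 / 119 ≈ 24.29.

w ≈ 24.3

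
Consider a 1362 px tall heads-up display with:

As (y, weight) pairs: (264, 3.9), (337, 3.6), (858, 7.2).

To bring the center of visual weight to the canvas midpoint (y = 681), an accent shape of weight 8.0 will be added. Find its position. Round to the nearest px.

y ≈ 880

With the accent shape, Σw becomes 3.9 + 3.6 + 7.2 + 8.0 = 22.7.
y: target moment 22.7×681 = 15458.7; current 3.9·264 + 3.6·337 + 7.2·858 = 8420.4; the accent shape supplies 7038.3, so y = 7038.3/8.0 ≈ 879.79.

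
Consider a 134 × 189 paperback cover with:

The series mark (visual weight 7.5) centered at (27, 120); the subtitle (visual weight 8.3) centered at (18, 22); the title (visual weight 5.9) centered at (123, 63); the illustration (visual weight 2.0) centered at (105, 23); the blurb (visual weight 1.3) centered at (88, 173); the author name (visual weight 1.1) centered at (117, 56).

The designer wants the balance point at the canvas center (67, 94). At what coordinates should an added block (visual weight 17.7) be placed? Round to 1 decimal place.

After adding the added block, total weight = 7.5 + 8.3 + 5.9 + 2.0 + 1.3 + 1.1 + 17.7 = 43.8.
x: need Σw·x = 43.8·67 = 2934.6. Existing = 7.5·27 + 8.3·18 + 5.9·123 + 2.0·105 + 1.3·88 + 1.1·117 = 1530.7. Remainder 1403.9 / 17.7 ≈ 79.32.
y: need Σw·y = 43.8·94 = 4117.2. Existing = 7.5·120 + 8.3·22 + 5.9·63 + 2.0·23 + 1.3·173 + 1.1·56 = 1786.8. Remainder 2330.4 / 17.7 ≈ 131.66.

(79.3, 131.7)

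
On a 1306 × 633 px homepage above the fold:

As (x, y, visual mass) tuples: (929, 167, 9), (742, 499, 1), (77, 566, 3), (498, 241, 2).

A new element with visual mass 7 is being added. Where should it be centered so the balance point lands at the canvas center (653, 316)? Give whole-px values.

(577, 396)

After adding the new element, total weight = 9 + 1 + 3 + 2 + 7 = 22.
x: need Σw·x = 22·653 = 14366. Existing = 9·929 + 1·742 + 3·77 + 2·498 = 10330. Remainder 4036 / 7 ≈ 576.57.
y: need Σw·y = 22·316 = 6952. Existing = 9·167 + 1·499 + 3·566 + 2·241 = 4182. Remainder 2770 / 7 ≈ 395.71.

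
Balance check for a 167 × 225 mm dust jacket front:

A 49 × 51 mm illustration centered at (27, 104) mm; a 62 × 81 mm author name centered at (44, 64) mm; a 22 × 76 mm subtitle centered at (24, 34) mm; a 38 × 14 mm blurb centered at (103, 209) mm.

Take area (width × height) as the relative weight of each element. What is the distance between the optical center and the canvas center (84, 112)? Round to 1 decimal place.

≈ 56.6 mm

Areas → weights: illustration 49·51 = 2499, author name 62·81 = 5022, subtitle 22·76 = 1672, blurb 38·14 = 532; Σw = 9725.
x: (2499·27 + 5022·44 + 1672·24 + 532·103) / 9725 = 383365 / 9725 ≈ 39.42
y: (2499·104 + 5022·64 + 1672·34 + 532·209) / 9725 = 749340 / 9725 ≈ 77.05
Offset from (84, 112): Δx ≈ -44.58, Δy ≈ -34.95; distance = √(Δx² + Δy²) ≈ 56.64.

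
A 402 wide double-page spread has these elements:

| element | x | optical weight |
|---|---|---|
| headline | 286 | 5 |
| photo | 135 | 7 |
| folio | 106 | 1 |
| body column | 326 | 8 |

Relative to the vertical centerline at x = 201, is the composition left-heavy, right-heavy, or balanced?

Weights sum to 5 + 7 + 1 + 8 = 21.
Σw·x = 5·286 + 7·135 + 1·106 + 8·326 = 5089, so x̄ = 5089/21 ≈ 242.33.
242.3 lies right of the midline 201, so the layout is right-heavy.

right-heavy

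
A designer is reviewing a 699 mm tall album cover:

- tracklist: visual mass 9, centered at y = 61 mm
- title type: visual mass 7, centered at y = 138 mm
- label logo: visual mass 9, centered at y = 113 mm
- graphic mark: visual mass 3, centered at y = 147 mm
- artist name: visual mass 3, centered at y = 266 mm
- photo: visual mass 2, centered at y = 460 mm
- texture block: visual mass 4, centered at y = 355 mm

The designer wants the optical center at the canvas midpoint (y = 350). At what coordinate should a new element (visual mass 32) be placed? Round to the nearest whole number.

y ≈ 564

With the new element, Σw becomes 9 + 7 + 9 + 3 + 3 + 2 + 4 + 32 = 69.
y: target moment 69×350 = 24150; current 9·61 + 7·138 + 9·113 + 3·147 + 3·266 + 2·460 + 4·355 = 6111; the new element supplies 18039, so y = 18039/32 ≈ 563.72.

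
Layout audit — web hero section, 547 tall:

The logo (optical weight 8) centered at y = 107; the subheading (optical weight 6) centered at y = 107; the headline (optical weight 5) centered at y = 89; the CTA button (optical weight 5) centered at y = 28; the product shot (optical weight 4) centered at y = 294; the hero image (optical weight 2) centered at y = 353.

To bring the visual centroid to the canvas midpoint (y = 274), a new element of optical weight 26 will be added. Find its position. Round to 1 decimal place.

With the new element, Σw becomes 8 + 6 + 5 + 5 + 4 + 2 + 26 = 56.
Along y: (3965 + 26·y) / 56 = 274 (existing moment 8·107 + 6·107 + 5·89 + 5·28 + 4·294 + 2·353 = 3965) ⇒ y = (15344 − 3965) / 26 ≈ 437.65.

y ≈ 437.7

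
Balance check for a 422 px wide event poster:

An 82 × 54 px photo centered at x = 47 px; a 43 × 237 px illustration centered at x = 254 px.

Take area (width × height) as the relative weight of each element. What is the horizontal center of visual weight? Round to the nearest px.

Taking area as weight: photo 82·54 = 4428, illustration 43·237 = 10191. Sum 14619.
Σw·x = 4428·47 + 10191·254 = 2796630, so x̄ = 2796630/14619 ≈ 191.30.

x ≈ 191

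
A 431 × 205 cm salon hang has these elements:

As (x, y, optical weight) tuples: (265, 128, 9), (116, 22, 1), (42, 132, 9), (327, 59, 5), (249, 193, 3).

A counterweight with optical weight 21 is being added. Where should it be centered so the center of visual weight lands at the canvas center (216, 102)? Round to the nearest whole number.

After adding the counterweight, total weight = 9 + 1 + 9 + 5 + 3 + 21 = 48.
x: need Σw·x = 48·216 = 10368. Existing = 9·265 + 1·116 + 9·42 + 5·327 + 3·249 = 5261. Remainder 5107 / 21 ≈ 243.19.
y: need Σw·y = 48·102 = 4896. Existing = 9·128 + 1·22 + 9·132 + 5·59 + 3·193 = 3236. Remainder 1660 / 21 ≈ 79.05.

(243, 79)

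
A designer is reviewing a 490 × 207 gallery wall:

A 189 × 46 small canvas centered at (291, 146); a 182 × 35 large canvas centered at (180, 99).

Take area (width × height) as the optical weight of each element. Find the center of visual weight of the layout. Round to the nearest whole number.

(244, 126)

Taking area as weight: small canvas 189·46 = 8694, large canvas 182·35 = 6370. Sum 15064.
Σw·x = 8694·291 + 6370·180 = 3676554, so x̄ = 3676554/15064 ≈ 244.06.
Σw·y = 8694·146 + 6370·99 = 1899954, so ȳ = 1899954/15064 ≈ 126.13.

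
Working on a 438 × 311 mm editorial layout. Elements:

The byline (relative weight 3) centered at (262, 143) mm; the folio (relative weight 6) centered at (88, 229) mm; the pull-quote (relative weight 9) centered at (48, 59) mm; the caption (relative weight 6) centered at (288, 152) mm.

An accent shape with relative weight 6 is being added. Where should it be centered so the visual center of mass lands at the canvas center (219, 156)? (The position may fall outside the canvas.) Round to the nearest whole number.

(516, 239)

New total weight: (3 + 6 + 9 + 6) + 6 = 30.
x: target moment 30×219 = 6570; current 3·262 + 6·88 + 9·48 + 6·288 = 3474; the accent shape supplies 3096, so x = 3096/6 ≈ 516.00.
y: target moment 30×156 = 4680; current 3·143 + 6·229 + 9·59 + 6·152 = 3246; the accent shape supplies 1434, so y = 1434/6 ≈ 239.00.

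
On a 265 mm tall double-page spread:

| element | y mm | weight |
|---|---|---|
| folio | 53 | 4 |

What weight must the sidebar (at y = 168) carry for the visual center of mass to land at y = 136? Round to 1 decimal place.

The single fixed element contributes weight 4, moment 4·53 = 212.
Set Σw·y/Σw = 136: (212 + 168w) = 136·(4 + w).
Rearranging, w·(168 − 136) = 136·4 − 212 = 332, so w ≈ 332/32 = 10.38.

w ≈ 10.4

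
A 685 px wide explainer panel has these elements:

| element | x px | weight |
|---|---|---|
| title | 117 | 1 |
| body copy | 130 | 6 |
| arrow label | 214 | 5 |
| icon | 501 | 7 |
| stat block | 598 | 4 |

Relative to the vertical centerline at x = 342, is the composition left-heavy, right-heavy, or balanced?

balanced

Σw = 1 + 6 + 5 + 7 + 4 = 23.
x-moment: 1·117 + 6·130 + 5·214 + 7·501 + 4·598 = 7866; centroid 7866/23 ≈ 342.00.
342.00 = 342 exactly: balanced.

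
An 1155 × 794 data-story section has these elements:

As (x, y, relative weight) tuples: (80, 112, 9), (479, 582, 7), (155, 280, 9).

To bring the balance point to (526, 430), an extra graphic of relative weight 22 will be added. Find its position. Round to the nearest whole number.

With the extra graphic, Σw becomes 9 + 7 + 9 + 22 = 47.
x: need Σw·x = 47·526 = 24722. Existing = 9·80 + 7·479 + 9·155 = 5468. Remainder 19254 / 22 ≈ 875.18.
y: need Σw·y = 47·430 = 20210. Existing = 9·112 + 7·582 + 9·280 = 7602. Remainder 12608 / 22 ≈ 573.09.

(875, 573)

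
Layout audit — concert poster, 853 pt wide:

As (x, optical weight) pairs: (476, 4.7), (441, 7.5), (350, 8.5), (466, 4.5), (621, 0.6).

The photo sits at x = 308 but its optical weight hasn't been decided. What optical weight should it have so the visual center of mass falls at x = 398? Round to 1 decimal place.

Known weights sum to 4.7 + 7.5 + 8.5 + 4.5 + 0.6 = 25.8; their moment is 4.7·476 + 7.5·441 + 8.5·350 + 4.5·466 + 0.6·621 = 10989.3.
For the centroid to hit 398: (10989.3 + w·308) / (25.8 + w) = 398.
Rearranging, w·(308 − 398) = 398·25.8 − 10989.3 = -720.9, so w ≈ -720.9/-90 = 8.01.

w ≈ 8.0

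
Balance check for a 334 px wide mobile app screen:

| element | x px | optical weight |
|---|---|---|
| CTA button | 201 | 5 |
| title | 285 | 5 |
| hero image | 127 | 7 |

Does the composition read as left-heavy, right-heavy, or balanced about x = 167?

Σw = 5 + 5 + 7 = 17.
x: (5·201 + 5·285 + 7·127) / 17 = 3319 / 17 ≈ 195.24
195.2 vs midline 167 → right-heavy.

right-heavy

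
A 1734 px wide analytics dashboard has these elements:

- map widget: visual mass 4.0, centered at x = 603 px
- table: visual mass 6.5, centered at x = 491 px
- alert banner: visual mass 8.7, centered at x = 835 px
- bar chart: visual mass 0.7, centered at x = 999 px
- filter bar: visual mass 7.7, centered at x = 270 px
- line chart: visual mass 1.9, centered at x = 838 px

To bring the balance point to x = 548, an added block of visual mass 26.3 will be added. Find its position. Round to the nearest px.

x ≈ 507

New total weight: (4.0 + 6.5 + 8.7 + 0.7 + 7.7 + 1.9) + 26.3 = 55.8.
Along x: (17238.5 + 26.3·x) / 55.8 = 548 (existing moment 4.0·603 + 6.5·491 + 8.7·835 + 0.7·999 + 7.7·270 + 1.9·838 = 17238.5) ⇒ x = (30578.4 − 17238.5) / 26.3 ≈ 507.22.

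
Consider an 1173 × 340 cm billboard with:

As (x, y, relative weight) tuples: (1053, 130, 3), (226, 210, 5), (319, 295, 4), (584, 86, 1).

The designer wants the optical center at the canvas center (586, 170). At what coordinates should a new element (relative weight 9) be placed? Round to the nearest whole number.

(749, 115)

After adding the new element, total weight = 3 + 5 + 4 + 1 + 9 = 22.
Along x: (6149 + 9·x) / 22 = 586 (existing moment 3·1053 + 5·226 + 4·319 + 1·584 = 6149) ⇒ x = (12892 − 6149) / 9 ≈ 749.22.
Along y: (2706 + 9·y) / 22 = 170 (existing moment 3·130 + 5·210 + 4·295 + 1·86 = 2706) ⇒ y = (3740 − 2706) / 9 ≈ 114.89.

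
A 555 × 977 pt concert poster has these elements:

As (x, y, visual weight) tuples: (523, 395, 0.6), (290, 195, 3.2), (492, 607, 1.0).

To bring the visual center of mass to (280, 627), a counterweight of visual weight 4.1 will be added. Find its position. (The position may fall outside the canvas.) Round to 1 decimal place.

With the counterweight, Σw becomes 0.6 + 3.2 + 1.0 + 4.1 = 8.9.
Along x: (1733.8 + 4.1·x) / 8.9 = 280 (existing moment 0.6·523 + 3.2·290 + 1.0·492 = 1733.8) ⇒ x = (2492.0 − 1733.8) / 4.1 ≈ 184.93.
Along y: (1468.0 + 4.1·y) / 8.9 = 627 (existing moment 0.6·395 + 3.2·195 + 1.0·607 = 1468.0) ⇒ y = (5580.3 − 1468.0) / 4.1 ≈ 1003.00.

(184.9, 1003.0)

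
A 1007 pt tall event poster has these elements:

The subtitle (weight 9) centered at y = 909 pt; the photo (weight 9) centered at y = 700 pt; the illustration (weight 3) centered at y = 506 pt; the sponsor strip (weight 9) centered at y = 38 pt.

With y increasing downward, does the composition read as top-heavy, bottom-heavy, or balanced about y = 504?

Weights sum to 9 + 9 + 3 + 9 = 30.
Σw·y = 9·909 + 9·700 + 3·506 + 9·38 = 16341, so ȳ = 16341/30 ≈ 544.70.
544.7 lies below (larger y than) the midline 504, so the layout is bottom-heavy.

bottom-heavy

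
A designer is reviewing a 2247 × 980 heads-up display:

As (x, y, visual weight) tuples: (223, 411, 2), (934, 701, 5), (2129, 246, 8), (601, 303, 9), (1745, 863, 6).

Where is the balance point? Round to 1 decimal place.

(1267.6, 473.3)

Total weight = 2 + 5 + 8 + 9 + 6 = 30.
x-moment: 2·223 + 5·934 + 8·2129 + 9·601 + 6·1745 = 38027; centroid 38027/30 ≈ 1267.57.
y-moment: 2·411 + 5·701 + 8·246 + 9·303 + 6·863 = 14200; centroid 14200/30 ≈ 473.33.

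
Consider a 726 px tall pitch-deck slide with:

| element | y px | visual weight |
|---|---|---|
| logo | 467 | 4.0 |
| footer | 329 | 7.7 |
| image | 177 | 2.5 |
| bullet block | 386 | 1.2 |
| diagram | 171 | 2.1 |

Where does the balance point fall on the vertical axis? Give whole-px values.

y ≈ 324

Σw = 4.0 + 7.7 + 2.5 + 1.2 + 2.1 = 17.5.
y-moment: 4.0·467 + 7.7·329 + 2.5·177 + 1.2·386 + 2.1·171 = 5666.1; centroid 5666.1/17.5 ≈ 323.78.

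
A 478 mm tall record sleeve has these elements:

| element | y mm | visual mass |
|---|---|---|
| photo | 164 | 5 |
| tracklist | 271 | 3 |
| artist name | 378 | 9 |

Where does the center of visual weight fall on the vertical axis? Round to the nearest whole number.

y ≈ 296

Weights sum to 5 + 3 + 9 = 17.
y: (5·164 + 3·271 + 9·378) / 17 = 5035 / 17 ≈ 296.18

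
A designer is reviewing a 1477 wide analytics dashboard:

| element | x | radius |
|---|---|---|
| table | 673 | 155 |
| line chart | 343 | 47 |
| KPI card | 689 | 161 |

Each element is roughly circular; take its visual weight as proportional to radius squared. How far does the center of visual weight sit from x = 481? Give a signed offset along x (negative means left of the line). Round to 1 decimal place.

≈ 186.0

r² weights: table 155² = 24025, line chart 47² = 2209, KPI card 161² = 25921. Total = 52155.
Σw·x = 24025·673 + 2209·343 + 25921·689 = 34786081, so x̄ = 34786081/52155 ≈ 666.97.
Against x = 481, that's 666.97 − 481 = 185.97.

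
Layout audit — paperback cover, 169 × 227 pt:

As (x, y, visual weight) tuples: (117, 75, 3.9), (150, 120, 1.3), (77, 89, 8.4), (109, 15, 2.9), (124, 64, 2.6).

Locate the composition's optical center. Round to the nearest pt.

Σw = 3.9 + 1.3 + 8.4 + 2.9 + 2.6 = 19.1.
x: (3.9·117 + 1.3·150 + 8.4·77 + 2.9·109 + 2.6·124) / 19.1 = 1936.6 / 19.1 ≈ 101.39
y: (3.9·75 + 1.3·120 + 8.4·89 + 2.9·15 + 2.6·64) / 19.1 = 1406.0 / 19.1 ≈ 73.61

(101, 74)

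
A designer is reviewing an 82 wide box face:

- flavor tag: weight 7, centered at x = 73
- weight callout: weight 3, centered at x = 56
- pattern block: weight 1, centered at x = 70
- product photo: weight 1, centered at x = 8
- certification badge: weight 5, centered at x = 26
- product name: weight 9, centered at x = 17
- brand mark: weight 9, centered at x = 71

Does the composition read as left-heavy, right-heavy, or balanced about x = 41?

Weights sum to 7 + 3 + 1 + 1 + 5 + 9 + 9 = 35.
x: moment 1679 / weight 35 ≈ 47.97
48.0 vs midline 41 → right-heavy.

right-heavy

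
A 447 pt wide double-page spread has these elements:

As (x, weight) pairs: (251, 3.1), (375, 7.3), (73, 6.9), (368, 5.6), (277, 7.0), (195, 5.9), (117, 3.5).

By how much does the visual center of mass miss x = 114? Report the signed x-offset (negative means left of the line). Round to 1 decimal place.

≈ 129.7 pt

Σw = 3.1 + 7.3 + 6.9 + 5.6 + 7.0 + 5.9 + 3.5 = 39.3.
x-moment: 3.1·251 + 7.3·375 + 6.9·73 + 5.6·368 + 7.0·277 + 5.9·195 + 3.5·117 = 9579.1; centroid 9579.1/39.3 ≈ 243.74.
Difference: 243.74 − 114 ≈ 129.74.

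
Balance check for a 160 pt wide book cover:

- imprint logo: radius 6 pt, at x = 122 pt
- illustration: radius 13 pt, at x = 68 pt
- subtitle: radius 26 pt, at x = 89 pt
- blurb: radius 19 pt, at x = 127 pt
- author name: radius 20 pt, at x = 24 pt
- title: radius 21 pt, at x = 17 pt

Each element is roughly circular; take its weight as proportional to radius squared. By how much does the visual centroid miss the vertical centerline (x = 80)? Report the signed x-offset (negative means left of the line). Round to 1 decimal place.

r² weights: imprint logo 6² = 36, illustration 13² = 169, subtitle 26² = 676, blurb 19² = 361, author name 20² = 400, title 21² = 441. Total = 2083.
x: moment 138992 / weight 2083 ≈ 66.73
Against x = 80, that's 66.73 − 80 = -13.27.

≈ -13.3 pt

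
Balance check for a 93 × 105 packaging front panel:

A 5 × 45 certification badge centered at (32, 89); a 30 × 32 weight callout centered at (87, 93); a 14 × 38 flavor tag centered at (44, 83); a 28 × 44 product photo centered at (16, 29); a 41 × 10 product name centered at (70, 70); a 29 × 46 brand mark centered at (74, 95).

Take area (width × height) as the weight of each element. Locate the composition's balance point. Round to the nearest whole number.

Taking area as weight: certification badge 5·45 = 225, weight callout 30·32 = 960, flavor tag 14·38 = 532, product photo 28·44 = 1232, product name 41·10 = 410, brand mark 29·46 = 1334. Sum 4693.
x: (225·32 + 960·87 + 532·44 + 1232·16 + 410·70 + 1334·74) / 4693 = 261256 / 4693 ≈ 55.67
y: (225·89 + 960·93 + 532·83 + 1232·29 + 410·70 + 1334·95) / 4693 = 344619 / 4693 ≈ 73.43

(56, 73)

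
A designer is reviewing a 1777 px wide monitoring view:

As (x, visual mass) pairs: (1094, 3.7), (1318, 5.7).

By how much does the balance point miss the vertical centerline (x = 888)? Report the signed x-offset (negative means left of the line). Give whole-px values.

≈ 342 px

Total weight = 3.7 + 5.7 = 9.4.
x: (3.7·1094 + 5.7·1318) / 9.4 = 11560.4 / 9.4 ≈ 1229.83
Against x = 888, that's 1229.83 − 888 = 341.83.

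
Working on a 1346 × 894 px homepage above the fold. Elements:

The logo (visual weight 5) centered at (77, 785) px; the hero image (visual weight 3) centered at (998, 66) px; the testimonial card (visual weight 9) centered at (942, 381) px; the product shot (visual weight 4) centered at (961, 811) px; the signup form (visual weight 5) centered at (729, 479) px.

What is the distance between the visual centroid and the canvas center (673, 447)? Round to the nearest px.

≈ 93 px

Total weight = 5 + 3 + 9 + 4 + 5 = 26.
Σw·x = 5·77 + 3·998 + 9·942 + 4·961 + 5·729 = 19346, so x̄ = 19346/26 ≈ 744.08.
Σw·y = 5·785 + 3·66 + 9·381 + 4·811 + 5·479 = 13191, so ȳ = 13191/26 ≈ 507.35.
Offset from (673, 447): Δx ≈ 71.08, Δy ≈ 60.35; distance = √(Δx² + Δy²) ≈ 93.24.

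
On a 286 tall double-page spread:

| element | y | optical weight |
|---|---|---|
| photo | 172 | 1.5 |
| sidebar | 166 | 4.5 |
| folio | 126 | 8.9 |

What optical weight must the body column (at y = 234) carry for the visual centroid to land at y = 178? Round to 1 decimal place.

Fixed elements: Σw = 1.5 + 4.5 + 8.9 = 14.9, Σw·y = 1.5·172 + 4.5·166 + 8.9·126 = 2126.4.
Set Σw·y/Σw = 178: (2126.4 + 234w) = 178·(14.9 + w).
Solving: w = (178·14.9 − 2126.4) / (234 − 178) = 525.8 / 56 ≈ 9.39.

w ≈ 9.4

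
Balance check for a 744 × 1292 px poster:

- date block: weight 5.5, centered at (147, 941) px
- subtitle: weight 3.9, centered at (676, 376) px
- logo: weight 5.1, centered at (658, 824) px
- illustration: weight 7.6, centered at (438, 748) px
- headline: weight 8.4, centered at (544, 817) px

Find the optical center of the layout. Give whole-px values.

(482, 767)

Total weight = 5.5 + 3.9 + 5.1 + 7.6 + 8.4 = 30.5.
x: (5.5·147 + 3.9·676 + 5.1·658 + 7.6·438 + 8.4·544) / 30.5 = 14699.1 / 30.5 ≈ 481.94
y: (5.5·941 + 3.9·376 + 5.1·824 + 7.6·748 + 8.4·817) / 30.5 = 23391.9 / 30.5 ≈ 766.95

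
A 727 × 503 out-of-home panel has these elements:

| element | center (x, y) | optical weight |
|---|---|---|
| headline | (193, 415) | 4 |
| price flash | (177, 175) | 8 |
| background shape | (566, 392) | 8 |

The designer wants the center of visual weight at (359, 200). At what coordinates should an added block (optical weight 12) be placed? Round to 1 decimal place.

(397.7, 17.0)

After adding the added block, total weight = 4 + 8 + 8 + 12 = 32.
x: need Σw·x = 32·359 = 11488. Existing = 4·193 + 8·177 + 8·566 = 6716. Remainder 4772 / 12 ≈ 397.67.
y: need Σw·y = 32·200 = 6400. Existing = 4·415 + 8·175 + 8·392 = 6196. Remainder 204 / 12 ≈ 17.00.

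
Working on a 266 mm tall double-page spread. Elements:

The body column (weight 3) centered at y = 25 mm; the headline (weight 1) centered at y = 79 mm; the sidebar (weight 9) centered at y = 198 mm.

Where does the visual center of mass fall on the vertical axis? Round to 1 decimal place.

y ≈ 148.9

Weights sum to 3 + 1 + 9 = 13.
y: (3·25 + 1·79 + 9·198) / 13 = 1936 / 13 ≈ 148.92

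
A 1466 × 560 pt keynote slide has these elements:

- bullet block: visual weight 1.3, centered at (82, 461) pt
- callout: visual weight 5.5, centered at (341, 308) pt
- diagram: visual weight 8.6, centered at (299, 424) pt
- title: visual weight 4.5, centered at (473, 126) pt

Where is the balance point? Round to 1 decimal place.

Weights sum to 1.3 + 5.5 + 8.6 + 4.5 = 19.9.
x-moment: 1.3·82 + 5.5·341 + 8.6·299 + 4.5·473 = 6682.0; centroid 6682.0/19.9 ≈ 335.78.
y-moment: 1.3·461 + 5.5·308 + 8.6·424 + 4.5·126 = 6506.7; centroid 6506.7/19.9 ≈ 326.97.

(335.8, 327.0)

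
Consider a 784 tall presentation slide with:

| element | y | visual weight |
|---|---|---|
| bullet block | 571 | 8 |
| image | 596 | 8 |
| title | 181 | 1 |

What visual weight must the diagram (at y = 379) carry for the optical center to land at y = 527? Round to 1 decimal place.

w ≈ 3.8

Known weights sum to 8 + 8 + 1 = 17; their moment is 8·571 + 8·596 + 1·181 = 9517.
For the centroid to hit 527: (9517 + w·379) / (17 + w) = 527.
Rearranging, w·(379 − 527) = 527·17 − 9517 = -558, so w ≈ -558/-148 = 3.77.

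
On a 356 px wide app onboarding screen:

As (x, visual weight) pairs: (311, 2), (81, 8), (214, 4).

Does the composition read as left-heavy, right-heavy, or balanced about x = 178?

Weights sum to 2 + 8 + 4 = 14.
x-moment: 2·311 + 8·81 + 4·214 = 2126; centroid 2126/14 ≈ 151.86.
151.9 vs midline 178 → left-heavy.

left-heavy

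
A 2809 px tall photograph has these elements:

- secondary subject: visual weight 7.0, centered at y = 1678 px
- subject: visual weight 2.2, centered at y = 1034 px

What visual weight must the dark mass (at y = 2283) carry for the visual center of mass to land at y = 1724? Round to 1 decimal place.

w ≈ 3.3

Fixed elements: Σw = 7.0 + 2.2 = 9.2, Σw·y = 7.0·1678 + 2.2·1034 = 14020.8.
For the centroid to hit 1724: (14020.8 + w·2283) / (9.2 + w) = 1724.
Rearranging, w·(2283 − 1724) = 1724·9.2 − 14020.8 = 1840.0, so w ≈ 1840.0/559 = 3.29.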